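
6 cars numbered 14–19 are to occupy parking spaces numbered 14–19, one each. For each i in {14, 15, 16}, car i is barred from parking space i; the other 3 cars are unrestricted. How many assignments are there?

426

Let Aᵢ (for i ∈ {14, 15, 16}) be the placements that put car i in its forbidden parking space. Any j of these fix j positions, leaving (6−j)! ways to fill the rest, and there are C(3,j) ways to pick which j.
By inclusion–exclusion, the number of valid placements is Σ_{j=0}^{3} (−1)^j C(3,j)·(6−j)!.
Computing: 720 − 360 + 72 − 6 = 426.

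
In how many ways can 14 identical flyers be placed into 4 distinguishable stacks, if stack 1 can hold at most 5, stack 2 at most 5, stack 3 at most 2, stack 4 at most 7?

46

Without the upper bounds there are C(17,3) = 680 ways to split 14 among 4 stacks.
Subtract solutions that violate a single cap (substitute x_i' = x_i − (cap_i+1)): x_1 ≥ 6 gives C(11,3) = 165; x_2 ≥ 6 gives C(11,3) = 165; x_3 ≥ 3 gives C(14,3) = 364; x_4 ≥ 8 gives C(9,3) = 84. Together 778.
Add back pairs where two caps are both exceeded: 10 + 56 + 1 + 56 + 1 + 20 = 144.
By inclusion–exclusion the count is 680 − 778 + 144 = 46.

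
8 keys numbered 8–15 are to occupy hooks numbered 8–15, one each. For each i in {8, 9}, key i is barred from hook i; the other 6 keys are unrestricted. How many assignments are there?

30960

Let Aᵢ (for i ∈ {8, 9}) be the placements that put key i in its forbidden hook. Any j of these fix j positions, leaving (8−j)! ways to fill the rest, and there are C(2,j) ways to pick which j.
By inclusion–exclusion, the number of valid placements is Σ_{j=0}^{2} (−1)^j C(2,j)·(8−j)!.
Computing: 40320 − 10080 + 720 = 30960.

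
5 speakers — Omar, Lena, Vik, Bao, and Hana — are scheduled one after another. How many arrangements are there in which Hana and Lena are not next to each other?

72

Of the 5! = 120 arrangements, those with Hana and Lena adjacent number 2 × 4! = 48 (treat the pair as a block with 2 internal orders).
So 120 − 48 = 72 arrangements keep them apart.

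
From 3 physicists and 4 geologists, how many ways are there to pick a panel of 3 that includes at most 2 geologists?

31

Split by how many geologists are chosen (0 through 2).
Sum: C(4,0)·C(3,3) + C(4,1)·C(3,2) + C(4,2)·C(3,1) = 1 + 12 + 18 = 31.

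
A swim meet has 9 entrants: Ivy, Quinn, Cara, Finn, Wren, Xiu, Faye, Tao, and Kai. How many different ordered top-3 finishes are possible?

This is an ordered selection of 3 from 9: P(9,3).
That gives 9 × 8 × 7 = 504.

504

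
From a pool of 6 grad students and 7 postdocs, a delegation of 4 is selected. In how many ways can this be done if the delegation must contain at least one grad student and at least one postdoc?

665

With no constraint there are C(13,4) = 715 possible selections.
Subtract selections that omit an entire group: no grad students → C(7,4) = 35; no postdocs → C(6,4) = 15.
Both groups omitted at once is impossible, so 715 − 50 = 665.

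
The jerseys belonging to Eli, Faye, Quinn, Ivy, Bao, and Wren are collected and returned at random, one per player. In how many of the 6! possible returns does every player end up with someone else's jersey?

265

Count assignments avoiding every fixed point. For any j of the 6 players fixed to their old jersey, the other 6−j can be arranged in (6−j)! ways.
By inclusion–exclusion this is Σ_{j=0}^{6} (−1)^j C(6,j)·(6−j)!.
Computing: 720 − 720 + 360 − 120 + 30 − 6 + 1 = 265.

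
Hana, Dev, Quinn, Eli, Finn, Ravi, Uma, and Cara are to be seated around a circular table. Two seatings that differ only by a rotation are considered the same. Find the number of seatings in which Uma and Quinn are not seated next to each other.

3600

All circular seatings of 8 people number (7)! = 5040.
Seatings with Uma beside Quinn: treat them as a block with 2 internal orders, giving 2 × (6)! = 1440.
Subtracting, 5040 − 1440 = 3600.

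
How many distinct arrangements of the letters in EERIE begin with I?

4

Fix I in the first position and arrange the remaining 4 letters.
Those 4 letters have E appearing 3 times, giving (4)!/(3!) = 4.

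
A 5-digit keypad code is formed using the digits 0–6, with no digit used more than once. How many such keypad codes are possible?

With no repetition, fill the 5 digits in order: 7 choices, then 6, down to 3.
That product is 7 × 6 × 5 × 4 × 3 = 2520.

2520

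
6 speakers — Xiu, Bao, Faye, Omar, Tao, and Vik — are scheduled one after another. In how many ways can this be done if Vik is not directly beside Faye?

There are 6! = 720 arrangements in all. If Vik and Faye are adjacent, merging them into one block gives 2·(5)! = 240 arrangements.
So 720 − 240 = 480 arrangements keep them apart.

480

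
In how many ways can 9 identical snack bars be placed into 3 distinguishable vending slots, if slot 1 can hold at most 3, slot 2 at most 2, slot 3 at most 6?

By stars and bars, unrestricted non-negative solutions to x_1+…+x_3 = 9 number C(9+2,2) = 55.
Subtract solutions that violate a single cap (substitute x_i' = x_i − (cap_i+1)): x_1 ≥ 4 gives C(7,2) = 21; x_2 ≥ 3 gives C(8,2) = 28; x_3 ≥ 7 gives C(4,2) = 6. Together 55.
Add back pairs where two caps are both exceeded: 6 + 0 + 0 = 6.
By inclusion–exclusion the count is 55 − 55 + 6 = 6.

6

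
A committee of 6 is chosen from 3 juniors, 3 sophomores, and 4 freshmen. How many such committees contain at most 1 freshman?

25

Split by how many freshmen are chosen (0 through 1).
Sum: C(4,0)·C(6,6) + C(4,1)·C(6,5) = 1 + 24 = 25.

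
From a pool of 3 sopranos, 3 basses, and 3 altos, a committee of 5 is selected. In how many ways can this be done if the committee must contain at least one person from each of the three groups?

With no constraint there are C(9,5) = 126 possible selections.
Selections missing a whole group: no sopranos → C(6,5) = 6; no basses → C(6,5) = 6; no altos → C(6,5) = 6.
Add back selections omitting two groups (i.e. drawn from a single group): C(3,5) + C(3,5) + C(3,5) = 0.
By inclusion–exclusion: 126 − 18 + 0 = 108.

108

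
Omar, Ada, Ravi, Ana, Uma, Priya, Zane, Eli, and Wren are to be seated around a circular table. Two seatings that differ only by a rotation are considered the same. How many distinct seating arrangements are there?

40320

Around a circle, 9 distinct people have 9!/9 = (8)! = 40320 rotationally distinct seatings.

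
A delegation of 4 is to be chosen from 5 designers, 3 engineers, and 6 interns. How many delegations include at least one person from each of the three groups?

Unrestricted: C(14,4) = 1001 ways to pick any 4 of the 14.
Subtract selections that omit an entire group: no designers → C(9,4) = 126; no engineers → C(11,4) = 330; no interns → C(8,4) = 70.
Add back selections omitting two groups (i.e. drawn from a single group): C(5,4) + C(3,4) + C(6,4) = 20.
By inclusion–exclusion: 1001 − 526 + 20 = 495.

495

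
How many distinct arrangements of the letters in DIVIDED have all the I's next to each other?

Treat the 2 copies of I as a single block. The multiset to arrange is then {II, D, D, D, E, V}, 6 items in all.
That gives (6)!/(3!) = 120 arrangements.

120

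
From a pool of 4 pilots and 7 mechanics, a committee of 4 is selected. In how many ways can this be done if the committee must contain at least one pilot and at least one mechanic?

294

With no constraint there are C(11,4) = 330 possible selections.
Subtract selections that omit an entire group: no pilots → C(7,4) = 35; no mechanics → C(4,4) = 1.
Both groups omitted at once is impossible, so 330 − 36 = 294.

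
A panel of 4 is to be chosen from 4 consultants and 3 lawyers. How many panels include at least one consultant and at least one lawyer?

With no constraint there are C(7,4) = 35 possible selections.
Subtract selections that omit an entire group: no consultants → C(3,4) = 0; no lawyers → C(4,4) = 1.
Both groups omitted at once is impossible, so 35 − 1 = 34.

34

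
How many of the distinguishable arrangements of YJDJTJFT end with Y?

420

With the last slot taken by Y, it remains to arrange the other 7 letters (JDJTJFT).
Those 7 letters have J appearing 3 times and T appearing twice, giving (7)!/(3!·2!) = 420.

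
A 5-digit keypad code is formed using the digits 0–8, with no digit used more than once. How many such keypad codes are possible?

15120

This is a permutation of 5 out of 9: P(9,5) = 9!/4!.
That product is 9 × 8 × 7 × 6 × 5 = 15120.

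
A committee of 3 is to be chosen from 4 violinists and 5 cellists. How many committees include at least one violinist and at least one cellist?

70

Total 3-person selections from all 9: C(9,3) = 84.
Selections missing a whole group: no violinists → C(5,3) = 10; no cellists → C(4,3) = 4.
Both groups omitted at once is impossible, so 84 − 14 = 70.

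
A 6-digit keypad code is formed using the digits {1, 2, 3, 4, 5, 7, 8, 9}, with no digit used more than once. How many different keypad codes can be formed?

20160

This is a permutation of 6 out of 8: P(8,6) = 8!/2!.
8 × 7 × 6 × 5 × 4 × 3 = 20160.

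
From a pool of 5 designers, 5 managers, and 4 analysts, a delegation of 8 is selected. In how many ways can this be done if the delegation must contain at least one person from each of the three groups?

2940

Total 8-person selections from all 14: C(14,8) = 3003.
Subtract selections that omit an entire group: no designers → C(9,8) = 9; no managers → C(9,8) = 9; no analysts → C(10,8) = 45.
Add back selections omitting two groups (i.e. drawn from a single group): C(5,8) + C(5,8) + C(4,8) = 0.
By inclusion–exclusion: 3003 − 63 + 0 = 2940.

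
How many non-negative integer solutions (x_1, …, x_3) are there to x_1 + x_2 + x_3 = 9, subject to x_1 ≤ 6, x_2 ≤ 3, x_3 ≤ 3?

10

Without the upper bounds there are C(11,2) = 55 ways to split 9 among 3 variables.
Subtract solutions that violate a single cap (substitute x_i' = x_i − (cap_i+1)): x_1 ≥ 7 gives C(4,2) = 6; x_2 ≥ 4 gives C(7,2) = 21; x_3 ≥ 4 gives C(7,2) = 21. Together 48.
Add back pairs where two caps are both exceeded: 0 + 0 + 3 = 3.
By inclusion–exclusion the count is 55 − 48 + 3 = 10.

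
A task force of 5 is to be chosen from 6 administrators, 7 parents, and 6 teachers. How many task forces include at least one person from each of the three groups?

8295

Total 5-person selections from all 19: C(19,5) = 11628.
Subtract selections that omit an entire group: no administrators → C(13,5) = 1287; no parents → C(12,5) = 792; no teachers → C(13,5) = 1287.
Add back selections omitting two groups (i.e. drawn from a single group): C(6,5) + C(7,5) + C(6,5) = 33.
By inclusion–exclusion: 11628 − 3366 + 33 = 8295.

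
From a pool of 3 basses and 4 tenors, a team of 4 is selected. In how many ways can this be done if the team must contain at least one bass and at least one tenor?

Unrestricted: C(7,4) = 35 ways to pick any 4 of the 7.
Subtract selections that omit an entire group: no basses → C(4,4) = 1; no tenors → C(3,4) = 0.
Both groups omitted at once is impossible, so 35 − 1 = 34.

34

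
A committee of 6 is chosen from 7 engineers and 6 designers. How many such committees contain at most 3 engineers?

Split by how many engineers are chosen (0 through 3).
Sum: C(7,0)·C(6,6) + C(7,1)·C(6,5) + C(7,2)·C(6,4) + C(7,3)·C(6,3) = 1 + 42 + 315 + 700 = 1058.

1058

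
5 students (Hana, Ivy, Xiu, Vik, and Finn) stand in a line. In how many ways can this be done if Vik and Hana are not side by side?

Of the 5! = 120 arrangements, those with Vik and Hana adjacent number 2 × 4! = 48 (treat the pair as a block with 2 internal orders).
So 120 − 48 = 72 arrangements keep them apart.

72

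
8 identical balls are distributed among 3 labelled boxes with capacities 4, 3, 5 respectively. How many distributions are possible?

Without the upper bounds there are C(10,2) = 45 ways to split 8 among 3 boxes.
Subtract solutions that violate a single cap (substitute x_i' = x_i − (cap_i+1)): x_1 ≥ 5 gives C(5,2) = 10; x_2 ≥ 4 gives C(6,2) = 15; x_3 ≥ 6 gives C(4,2) = 6. Together 31.
No two caps can be exceeded simultaneously, so the pair terms are all 0.
By inclusion–exclusion the count is 45 − 31 + 0 = 14.

14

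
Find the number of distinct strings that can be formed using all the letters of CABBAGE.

Letter multiplicities in CABBAGE: A×2, B×2, C×1, E×1, G×1.
So there are 7! / (2!·2!) = 1260 distinguishable arrangements.

1260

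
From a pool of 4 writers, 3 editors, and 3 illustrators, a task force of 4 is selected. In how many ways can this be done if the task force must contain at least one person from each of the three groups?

126

Unrestricted: C(10,4) = 210 ways to pick any 4 of the 10.
Subtract selections that omit an entire group: no writers → C(6,4) = 15; no editors → C(7,4) = 35; no illustrators → C(7,4) = 35.
Add back selections omitting two groups (i.e. drawn from a single group): C(4,4) + C(3,4) + C(3,4) = 1.
By inclusion–exclusion: 210 − 85 + 1 = 126.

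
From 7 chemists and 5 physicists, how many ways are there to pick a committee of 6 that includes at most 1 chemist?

Split by how many chemists are chosen (0 through 1).
Sum: C(7,0)·C(5,6) + C(7,1)·C(5,5) = 0 + 7 = 7.

7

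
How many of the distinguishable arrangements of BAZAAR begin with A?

Fix A in the first position and arrange the remaining 5 letters.
Those 5 letters have A appearing twice, giving (5)!/(2!) = 60.

60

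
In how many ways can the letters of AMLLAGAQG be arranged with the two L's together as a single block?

Treat the 2 copies of L as a single block. The multiset to arrange is then {LL, A, A, A, G, G, M, Q}, 8 items in all.
That gives (8)!/(3!·2!) = 3360 arrangements.

3360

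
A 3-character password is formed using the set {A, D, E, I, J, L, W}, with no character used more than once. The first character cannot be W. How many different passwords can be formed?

The first character has 7−1 = 6 choices (anything except W).
The remaining 2 characters are filled from the other 6 symbols without repetition: 6 × 5 = 30.
Total: 6 × 30 = 180.

180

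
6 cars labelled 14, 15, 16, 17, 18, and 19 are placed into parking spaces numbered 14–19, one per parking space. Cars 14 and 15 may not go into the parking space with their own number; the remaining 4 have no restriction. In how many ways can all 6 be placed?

504

Let Aᵢ (for i ∈ {14, 15}) be the placements that put car i in its forbidden parking space. Any j of these fix j positions, leaving (6−j)! ways to fill the rest, and there are C(2,j) ways to pick which j.
By inclusion–exclusion, the number of valid placements is Σ_{j=0}^{2} (−1)^j C(2,j)·(6−j)!.
Computing: 720 − 240 + 24 = 504.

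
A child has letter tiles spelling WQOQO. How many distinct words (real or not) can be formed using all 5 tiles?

WQOQO has 5 letters with O appearing twice and Q appearing twice.
So there are 5! / (2!·2!) = 30 distinguishable arrangements.

30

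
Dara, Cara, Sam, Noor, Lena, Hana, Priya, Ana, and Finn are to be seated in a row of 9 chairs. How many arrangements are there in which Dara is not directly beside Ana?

282240

Of the 9! = 362880 arrangements, those with Dara and Ana adjacent number 2 × 8! = 80640 (treat the pair as a block with 2 internal orders).
So 362880 − 80640 = 282240 arrangements keep them apart.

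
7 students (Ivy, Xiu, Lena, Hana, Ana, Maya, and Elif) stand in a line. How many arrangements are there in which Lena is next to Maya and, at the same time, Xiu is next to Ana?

480

Treat {Lena,Maya} as one block (2 orders) and {Xiu,Ana} as another (2 orders).
That leaves 5 units to arrange: 2 × 2 × 5! = 4 × 120 = 480.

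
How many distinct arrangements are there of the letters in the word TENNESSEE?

3780

TENNESSEE has 9 letters with E appearing 4 times, N appearing twice, and S appearing twice.
The number of distinct arrangements is 9!/(4!·2!·2!) = 362880/96 = 3780.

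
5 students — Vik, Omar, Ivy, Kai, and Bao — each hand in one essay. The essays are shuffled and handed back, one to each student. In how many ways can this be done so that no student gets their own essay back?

44

This is the derangement count D_5: permutations of 5 items with no fixed point.
By inclusion–exclusion this is Σ_{j=0}^{5} (−1)^j C(5,j)·(5−j)!.
Computing: 120 − 120 + 60 − 20 + 5 − 1 = 44.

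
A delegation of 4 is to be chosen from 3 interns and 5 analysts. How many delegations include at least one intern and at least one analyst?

With no constraint there are C(8,4) = 70 possible selections.
Subtract selections that omit an entire group: no interns → C(5,4) = 5; no analysts → C(3,4) = 0.
Both groups omitted at once is impossible, so 70 − 5 = 65.

65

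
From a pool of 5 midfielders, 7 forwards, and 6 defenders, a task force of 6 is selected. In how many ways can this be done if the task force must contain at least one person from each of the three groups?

15470

With no constraint there are C(18,6) = 18564 possible selections.
Subtract selections that omit an entire group: no midfielders → C(13,6) = 1716; no forwards → C(11,6) = 462; no defenders → C(12,6) = 924.
Add back selections omitting two groups (i.e. drawn from a single group): C(5,6) + C(7,6) + C(6,6) = 8.
By inclusion–exclusion: 18564 − 3102 + 8 = 15470.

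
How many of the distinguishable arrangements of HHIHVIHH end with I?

42

Fix I in the last position and arrange the remaining 7 letters.
Those 7 letters have H appearing 5 times, giving (7)!/(5!) = 42.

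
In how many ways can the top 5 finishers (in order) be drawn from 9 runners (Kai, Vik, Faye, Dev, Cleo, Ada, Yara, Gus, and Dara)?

There are 9 choices for 1st place, 8 for 2nd, and so on down to 5 for position 5.
That gives 9 × 8 × 7 × 6 × 5 = 15120.

15120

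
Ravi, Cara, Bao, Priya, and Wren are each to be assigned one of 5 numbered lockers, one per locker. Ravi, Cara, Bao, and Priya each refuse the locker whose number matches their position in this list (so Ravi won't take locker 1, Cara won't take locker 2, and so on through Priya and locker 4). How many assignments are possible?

53

Let Aᵢ (for 1 ≤ i ≤ 4) be the placements that put person i in their forbidden locker. Any j of these fix j positions, leaving (5−j)! ways to fill the rest, and there are C(4,j) ways to pick which j.
By inclusion–exclusion, the number of valid placements is Σ_{j=0}^{4} (−1)^j C(4,j)·(5−j)!.
Computing: 120 − 96 + 36 − 8 + 1 = 53.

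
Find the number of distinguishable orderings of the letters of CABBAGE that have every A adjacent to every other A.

360

Treat the 2 copies of A as a single block. The multiset to arrange is then {AA, B, B, C, E, G}, 6 items in all.
That gives (6)!/(2!) = 360 arrangements.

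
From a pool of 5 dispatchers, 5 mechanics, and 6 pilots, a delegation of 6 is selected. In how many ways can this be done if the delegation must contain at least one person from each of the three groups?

Unrestricted: C(16,6) = 8008 ways to pick any 6 of the 16.
Subtract selections that omit an entire group: no dispatchers → C(11,6) = 462; no mechanics → C(11,6) = 462; no pilots → C(10,6) = 210.
Add back selections omitting two groups (i.e. drawn from a single group): C(5,6) + C(5,6) + C(6,6) = 1.
By inclusion–exclusion: 8008 − 1134 + 1 = 6875.

6875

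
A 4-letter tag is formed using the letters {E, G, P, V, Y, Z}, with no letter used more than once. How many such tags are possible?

This is a permutation of 4 out of 6: P(6,4) = 6!/2!.
That product is 6 × 5 × 4 × 3 = 360.

360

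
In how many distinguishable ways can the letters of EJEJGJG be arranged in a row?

EJEJGJG has 7 letters with E appearing twice, G appearing twice, and J appearing 3 times.
So there are 7! / (3!·2!·2!) = 210 distinguishable arrangements.

210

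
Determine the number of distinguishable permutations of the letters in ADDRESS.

1260

Letter multiplicities in ADDRESS: A×1, D×2, E×1, R×1, S×2.
So there are 7! / (2!·2!) = 1260 distinguishable arrangements.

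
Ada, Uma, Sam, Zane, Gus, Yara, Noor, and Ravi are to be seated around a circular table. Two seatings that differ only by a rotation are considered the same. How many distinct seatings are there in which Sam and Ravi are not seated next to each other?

All circular seatings of 8 people number (7)! = 5040.
Those with Sam next to Ravi: fuse the pair into one unit and seat 7 units around a circle — 2·(6)! = 1440.
Subtracting, 5040 − 1440 = 3600.

3600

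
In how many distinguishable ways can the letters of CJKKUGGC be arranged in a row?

Letter multiplicities in CJKKUGGC: C×2, G×2, J×1, K×2, U×1.
So there are 8! / (2!·2!·2!) = 5040 distinguishable arrangements.

5040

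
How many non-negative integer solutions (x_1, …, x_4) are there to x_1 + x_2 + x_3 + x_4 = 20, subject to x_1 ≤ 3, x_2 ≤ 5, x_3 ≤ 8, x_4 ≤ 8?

Without the upper bounds there are C(23,3) = 1771 ways to split 20 among 4 variables.
Subtract solutions that violate a single cap (substitute x_i' = x_i − (cap_i+1)): x_1 ≥ 4 gives C(19,3) = 969; x_2 ≥ 6 gives C(17,3) = 680; x_3 ≥ 9 gives C(14,3) = 364; x_4 ≥ 9 gives C(14,3) = 364. Together 2377.
Add back pairs where two caps are both exceeded: 286 + 120 + 120 + 56 + 56 + 10 = 648.
Subtract triples: 4 + 4 + 0 + 0 = 8.
By inclusion–exclusion the count is 1771 − 2377 + 648 − 8 = 34.

34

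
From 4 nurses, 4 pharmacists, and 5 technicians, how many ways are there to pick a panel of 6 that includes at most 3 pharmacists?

1680

Split by how many pharmacists are chosen (0 through 3).
Sum: C(4,0)·C(9,6) + C(4,1)·C(9,5) + C(4,2)·C(9,4) + C(4,3)·C(9,3) = 84 + 504 + 756 + 336 = 1680.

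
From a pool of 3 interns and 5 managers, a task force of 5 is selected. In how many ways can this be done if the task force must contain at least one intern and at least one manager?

55

Total 5-person selections from all 8: C(8,5) = 56.
Selections missing a whole group: no interns → C(5,5) = 1; no managers → C(3,5) = 0.
Both groups omitted at once is impossible, so 56 − 1 = 55.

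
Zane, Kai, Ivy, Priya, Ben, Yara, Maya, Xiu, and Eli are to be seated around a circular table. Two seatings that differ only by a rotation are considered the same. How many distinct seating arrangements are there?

Seat Zane anywhere (absorbing the rotational symmetry), then permute the other 8: (8)! = 40320.

40320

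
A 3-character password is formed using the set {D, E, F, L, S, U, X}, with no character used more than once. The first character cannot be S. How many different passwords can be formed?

180

The first character has 7−1 = 6 choices (anything except S).
The remaining 2 characters are filled from the other 6 symbols without repetition: 6 × 5 = 30.
Total: 6 × 30 = 180.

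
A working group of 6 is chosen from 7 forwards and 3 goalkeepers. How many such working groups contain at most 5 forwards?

203

Split by how many forwards are chosen (0 through 5).
Sum: C(7,0)·C(3,6) + C(7,1)·C(3,5) + C(7,2)·C(3,4) + C(7,3)·C(3,3) + C(7,4)·C(3,2) + C(7,5)·C(3,1) = 0 + 0 + 0 + 35 + 105 + 63 = 203.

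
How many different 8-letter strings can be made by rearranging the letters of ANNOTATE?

5040

Letter multiplicities in ANNOTATE: A×2, E×1, N×2, O×1, T×2.
Dividing 8! = 40320 by 2!·2!·2! = 8 for the repeated letters gives 5040.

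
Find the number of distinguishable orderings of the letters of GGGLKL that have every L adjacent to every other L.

Treat the 2 copies of L as a single block. The multiset to arrange is then {LL, G, G, G, K}, 5 items in all.
That gives (5)!/(3!) = 20 arrangements.

20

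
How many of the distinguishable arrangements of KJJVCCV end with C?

180

Fix C in the last position and arrange the remaining 6 letters.
Those 6 letters have J appearing twice and V appearing twice, giving (6)!/(2!·2!) = 180.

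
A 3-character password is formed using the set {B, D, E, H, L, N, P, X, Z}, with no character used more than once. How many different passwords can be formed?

504

This is a permutation of 3 out of 9: P(9,3) = 9!/6!.
That product is 9 × 8 × 7 = 504.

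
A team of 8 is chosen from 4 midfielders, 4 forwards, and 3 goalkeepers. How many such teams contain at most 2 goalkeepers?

Split by how many goalkeepers are chosen (0 through 2).
Sum: C(3,0)·C(8,8) + C(3,1)·C(8,7) + C(3,2)·C(8,6) = 1 + 24 + 84 = 109.

109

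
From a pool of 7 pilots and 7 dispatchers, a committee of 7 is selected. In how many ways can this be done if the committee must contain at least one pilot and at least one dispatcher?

With no constraint there are C(14,7) = 3432 possible selections.
Selections missing a whole group: no pilots → C(7,7) = 1; no dispatchers → C(7,7) = 1.
Both groups omitted at once is impossible, so 3432 − 2 = 3430.

3430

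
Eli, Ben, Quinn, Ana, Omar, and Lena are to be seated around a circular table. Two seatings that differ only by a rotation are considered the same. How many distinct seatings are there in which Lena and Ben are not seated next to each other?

All circular seatings of 6 people number (5)! = 120.
Those with Lena next to Ben: fuse the pair into one unit and seat 5 units around a circle — 2·(4)! = 48.
Subtracting, 120 − 48 = 72.

72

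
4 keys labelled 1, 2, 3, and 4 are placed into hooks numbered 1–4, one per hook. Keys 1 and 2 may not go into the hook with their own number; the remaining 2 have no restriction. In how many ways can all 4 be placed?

14

Let Aᵢ (for i ∈ {1, 2}) be the placements that put key i in its forbidden hook. Any j of these fix j positions, leaving (4−j)! ways to fill the rest, and there are C(2,j) ways to pick which j.
By inclusion–exclusion, the number of valid placements is Σ_{j=0}^{2} (−1)^j C(2,j)·(4−j)!.
Computing: 24 − 12 + 2 = 14.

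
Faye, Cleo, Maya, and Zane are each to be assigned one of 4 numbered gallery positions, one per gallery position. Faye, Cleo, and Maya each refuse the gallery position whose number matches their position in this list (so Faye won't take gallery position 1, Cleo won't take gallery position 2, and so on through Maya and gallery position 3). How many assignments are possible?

Let Aᵢ (for i ∈ {1, 2, 3}) be the placements that put person i in their forbidden gallery position. Any j of these fix j positions, leaving (4−j)! ways to fill the rest, and there are C(3,j) ways to pick which j.
By inclusion–exclusion, the number of valid placements is Σ_{j=0}^{3} (−1)^j C(3,j)·(4−j)!.
Computing: 24 − 18 + 6 − 1 = 11.

11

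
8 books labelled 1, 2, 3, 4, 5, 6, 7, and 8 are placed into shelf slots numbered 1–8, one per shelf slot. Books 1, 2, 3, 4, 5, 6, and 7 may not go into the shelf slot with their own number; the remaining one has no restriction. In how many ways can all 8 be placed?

16687

Let Aᵢ (for 1 ≤ i ≤ 7) be the placements that put book i in its forbidden shelf slot. Any j of these fix j positions, leaving (8−j)! ways to fill the rest, and there are C(7,j) ways to pick which j.
By inclusion–exclusion, the number of valid placements is Σ_{j=0}^{7} (−1)^j C(7,j)·(8−j)!.
Computing: 40320 − 35280 + 15120 − 4200 + 840 − 126 + 14 − 1 = 16687.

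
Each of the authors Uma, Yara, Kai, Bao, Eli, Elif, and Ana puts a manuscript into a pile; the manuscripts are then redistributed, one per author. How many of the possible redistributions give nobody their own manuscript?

Count assignments avoiding every fixed point. For any j of the 7 authors fixed to their own manuscript, the other 7−j can be arranged in (7−j)! ways.
By inclusion–exclusion this is Σ_{j=0}^{7} (−1)^j C(7,j)·(7−j)!.
Computing: 5040 − 5040 + 2520 − 840 + 210 − 42 + 7 − 1 = 1854.

1854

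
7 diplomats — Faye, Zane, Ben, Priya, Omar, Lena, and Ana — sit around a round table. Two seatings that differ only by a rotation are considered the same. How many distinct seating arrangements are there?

Seat Faye anywhere (absorbing the rotational symmetry), then permute the other 6: (6)! = 720.

720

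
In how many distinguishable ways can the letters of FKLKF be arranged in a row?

30

FKLKF has 5 letters with F appearing twice and K appearing twice.
The number of distinct arrangements is 5!/(2!·2!) = 120/4 = 30.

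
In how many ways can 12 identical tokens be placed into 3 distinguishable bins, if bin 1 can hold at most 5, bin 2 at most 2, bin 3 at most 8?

By stars and bars, unrestricted non-negative solutions to x_1+…+x_3 = 12 number C(12+2,2) = 91.
Subtract solutions that violate a single cap (substitute x_i' = x_i − (cap_i+1)): x_1 ≥ 6 gives C(8,2) = 28; x_2 ≥ 3 gives C(11,2) = 55; x_3 ≥ 9 gives C(5,2) = 10. Together 93.
Add back pairs where two caps are both exceeded: 10 + 0 + 1 = 11.
By inclusion–exclusion the count is 91 − 93 + 11 = 9.

9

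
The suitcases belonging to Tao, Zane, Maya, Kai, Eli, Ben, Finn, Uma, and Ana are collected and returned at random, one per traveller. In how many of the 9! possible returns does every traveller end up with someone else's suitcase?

Count assignments avoiding every fixed point. For any j of the 9 travellers fixed to their own suitcase, the other 9−j can be arranged in (9−j)! ways.
By inclusion–exclusion this is Σ_{j=0}^{9} (−1)^j C(9,j)·(9−j)!.
Computing: 362880 − 362880 + 181440 − 60480 + 15120 − 3024 + 504 − 72 + 9 − 1 = 133496.

133496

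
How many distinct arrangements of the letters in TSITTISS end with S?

Fix S in the last position and arrange the remaining 7 letters.
Those 7 letters have I appearing twice, S appearing twice, and T appearing 3 times, giving (7)!/(3!·2!·2!) = 210.

210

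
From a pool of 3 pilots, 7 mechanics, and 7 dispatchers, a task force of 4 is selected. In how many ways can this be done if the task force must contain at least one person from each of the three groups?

1029

Unrestricted: C(17,4) = 2380 ways to pick any 4 of the 17.
Selections missing a whole group: no pilots → C(14,4) = 1001; no mechanics → C(10,4) = 210; no dispatchers → C(10,4) = 210.
Add back selections omitting two groups (i.e. drawn from a single group): C(3,4) + C(7,4) + C(7,4) = 70.
By inclusion–exclusion: 2380 − 1421 + 70 = 1029.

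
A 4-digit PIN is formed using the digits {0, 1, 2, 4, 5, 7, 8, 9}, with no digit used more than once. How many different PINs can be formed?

1680

Choose and order 4 of the 8 symbols: the first digit has 8 options, the next 7, then 6, 5.
That product is 8 × 7 × 6 × 5 = 1680.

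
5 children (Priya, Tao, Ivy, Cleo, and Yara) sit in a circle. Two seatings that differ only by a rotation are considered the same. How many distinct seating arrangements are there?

24

Fix one person's seat to break rotational symmetry; the remaining 4 people can be arranged in (4)! = 24 ways.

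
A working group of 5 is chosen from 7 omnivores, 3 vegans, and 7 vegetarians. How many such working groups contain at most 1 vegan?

5005

Split by how many vegans are chosen (0 through 1).
Sum: C(3,0)·C(14,5) + C(3,1)·C(14,4) = 2002 + 3003 = 5005.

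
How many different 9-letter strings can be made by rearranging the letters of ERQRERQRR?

756

The 9 letters of ERQRERQRR have repeats: E appearing twice, Q appearing twice, and R appearing 5 times.
The number of distinct arrangements is 9!/(5!·2!·2!) = 362880/480 = 756.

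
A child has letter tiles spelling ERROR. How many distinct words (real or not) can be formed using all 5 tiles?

20

The 5 letters of ERROR have repeats: R appearing 3 times.
So there are 5! / (3!) = 20 distinguishable arrangements.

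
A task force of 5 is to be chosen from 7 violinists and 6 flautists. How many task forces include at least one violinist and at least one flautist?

With no constraint there are C(13,5) = 1287 possible selections.
Subtract selections that omit an entire group: no violinists → C(6,5) = 6; no flautists → C(7,5) = 21.
Both groups omitted at once is impossible, so 1287 − 27 = 1260.

1260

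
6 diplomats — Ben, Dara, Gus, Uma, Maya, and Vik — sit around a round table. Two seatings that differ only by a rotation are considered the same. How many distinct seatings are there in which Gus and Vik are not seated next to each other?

72

Without the restriction there are (5)! = 120 seatings.
Seatings with Gus beside Vik: treat them as a block with 2 internal orders, giving 2 × (4)! = 48.
Subtracting, 120 − 48 = 72.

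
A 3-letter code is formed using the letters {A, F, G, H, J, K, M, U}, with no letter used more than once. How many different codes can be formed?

Choose and order 3 of the 8 symbols: the first letter has 8 options, the next 7, then 6.
8 × 7 × 6 = 336.

336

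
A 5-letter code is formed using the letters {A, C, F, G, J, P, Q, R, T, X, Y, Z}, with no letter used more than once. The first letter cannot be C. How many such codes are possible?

87120

The first letter has 12−1 = 11 choices (anything except C).
The remaining 4 letters are filled from the other 11 symbols without repetition: 11 × 10 × 9 × 8 = 7920.
Total: 11 × 7920 = 87120.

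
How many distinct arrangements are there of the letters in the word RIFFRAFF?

Letter multiplicities in RIFFRAFF: A×1, F×4, I×1, R×2.
Dividing 8! = 40320 by 4!·2! = 48 for the repeated letters gives 840.

840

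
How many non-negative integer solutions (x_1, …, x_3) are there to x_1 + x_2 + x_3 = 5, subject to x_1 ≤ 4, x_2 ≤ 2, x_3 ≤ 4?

By stars and bars, unrestricted non-negative solutions to x_1+…+x_3 = 5 number C(5+2,2) = 21.
Subtract solutions that violate a single cap (substitute x_i' = x_i − (cap_i+1)): x_1 ≥ 5 gives C(2,2) = 1; x_2 ≥ 3 gives C(4,2) = 6; x_3 ≥ 5 gives C(2,2) = 1. Together 8.
No two caps can be exceeded simultaneously, so the pair terms are all 0.
By inclusion–exclusion the count is 21 − 8 + 0 = 13.

13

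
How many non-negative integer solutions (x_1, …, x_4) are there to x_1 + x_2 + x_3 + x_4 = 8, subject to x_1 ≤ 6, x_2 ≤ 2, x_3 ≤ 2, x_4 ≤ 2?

Without the upper bounds there are C(11,3) = 165 ways to split 8 among 4 variables.
Subtract solutions that violate a single cap (substitute x_i' = x_i − (cap_i+1)): x_1 ≥ 7 gives C(4,3) = 4; x_2 ≥ 3 gives C(8,3) = 56; x_3 ≥ 3 gives C(8,3) = 56; x_4 ≥ 3 gives C(8,3) = 56. Together 172.
Add back pairs where two caps are both exceeded: 0 + 0 + 0 + 10 + 10 + 10 = 30.
By inclusion–exclusion the count is 165 − 172 + 30 = 23.

23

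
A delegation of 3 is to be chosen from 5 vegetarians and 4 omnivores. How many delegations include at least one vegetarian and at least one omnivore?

With no constraint there are C(9,3) = 84 possible selections.
Subtract selections that omit an entire group: no vegetarians → C(4,3) = 4; no omnivores → C(5,3) = 10.
Both groups omitted at once is impossible, so 84 − 14 = 70.

70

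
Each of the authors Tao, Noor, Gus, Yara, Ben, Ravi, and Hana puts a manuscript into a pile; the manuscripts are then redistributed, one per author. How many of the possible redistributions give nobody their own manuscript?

1854

Let Aᵢ be the assignments in which author i gets their own manuscript. We want the size of the complement of A₁∪…∪A_7.
By inclusion–exclusion this is Σ_{j=0}^{7} (−1)^j C(7,j)·(7−j)!.
Computing: 5040 − 5040 + 2520 − 840 + 210 − 42 + 7 − 1 = 1854.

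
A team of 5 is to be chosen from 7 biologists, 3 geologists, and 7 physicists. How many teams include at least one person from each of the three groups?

3724

Total 5-person selections from all 17: C(17,5) = 6188.
Subtract selections that omit an entire group: no biologists → C(10,5) = 252; no geologists → C(14,5) = 2002; no physicists → C(10,5) = 252.
Add back selections omitting two groups (i.e. drawn from a single group): C(7,5) + C(3,5) + C(7,5) = 42.
By inclusion–exclusion: 6188 − 2506 + 42 = 3724.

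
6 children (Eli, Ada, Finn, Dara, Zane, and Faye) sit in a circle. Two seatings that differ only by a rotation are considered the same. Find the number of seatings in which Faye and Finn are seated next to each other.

Treat {Faye, Finn} as one unit (2 internal orders) and seat the resulting 5 units around the table: (4)! circular arrangements.
So 2 × (4)! = 2 × 24 = 48.

48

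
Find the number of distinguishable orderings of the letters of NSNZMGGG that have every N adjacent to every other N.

840

Treat the 2 copies of N as a single block. The multiset to arrange is then {NN, G, G, G, M, S, Z}, 7 items in all.
That gives (7)!/(3!) = 840 arrangements.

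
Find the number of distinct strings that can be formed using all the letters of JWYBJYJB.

1680

The 8 letters of JWYBJYJB have repeats: B appearing twice, J appearing 3 times, and Y appearing twice.
So there are 8! / (3!·2!·2!) = 1680 distinguishable arrangements.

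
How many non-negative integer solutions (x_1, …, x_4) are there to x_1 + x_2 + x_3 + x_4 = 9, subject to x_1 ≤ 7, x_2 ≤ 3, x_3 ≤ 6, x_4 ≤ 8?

149

Ignoring the caps, the number of non-negative solutions to x_1+…+x_4 = 9 is C(12,3) = 220.
Subtract solutions that violate a single cap (substitute x_i' = x_i − (cap_i+1)): x_1 ≥ 8 gives C(4,3) = 4; x_2 ≥ 4 gives C(8,3) = 56; x_3 ≥ 7 gives C(5,3) = 10; x_4 ≥ 9 gives C(3,3) = 1. Together 71.
No two caps can be exceeded simultaneously, so the pair terms are all 0.
By inclusion–exclusion the count is 220 − 71 + 0 = 149.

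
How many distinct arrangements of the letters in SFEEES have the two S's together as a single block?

Treat the 2 copies of S as a single block. The multiset to arrange is then {SS, E, E, E, F}, 5 items in all.
That gives (5)!/(3!) = 20 arrangements.

20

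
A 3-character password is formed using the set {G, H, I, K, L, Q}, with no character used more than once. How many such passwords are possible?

Choose and order 3 of the 6 symbols: the first character has 6 options, the next 5, then 4.
6 × 5 × 4 = 120.

120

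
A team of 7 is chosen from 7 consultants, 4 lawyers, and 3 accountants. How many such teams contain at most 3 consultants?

Split by how many consultants are chosen (0 through 3).
Sum: C(7,0)·C(7,7) + C(7,1)·C(7,6) + C(7,2)·C(7,5) + C(7,3)·C(7,4) = 1 + 49 + 441 + 1225 = 1716.

1716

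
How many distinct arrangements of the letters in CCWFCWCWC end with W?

168

With the last slot taken by W, it remains to arrange the other 8 letters (CCFCWCWC).
Those 8 letters have C appearing 5 times and W appearing twice, giving (8)!/(5!·2!) = 168.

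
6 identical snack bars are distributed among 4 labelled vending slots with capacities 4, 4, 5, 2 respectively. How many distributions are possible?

By stars and bars, unrestricted non-negative solutions to x_1+…+x_4 = 6 number C(6+3,3) = 84.
Subtract solutions that violate a single cap (substitute x_i' = x_i − (cap_i+1)): x_1 ≥ 5 gives C(4,3) = 4; x_2 ≥ 5 gives C(4,3) = 4; x_3 ≥ 6 gives C(3,3) = 1; x_4 ≥ 3 gives C(6,3) = 20. Together 29.
No two caps can be exceeded simultaneously, so the pair terms are all 0.
By inclusion–exclusion the count is 84 − 29 + 0 = 55.

55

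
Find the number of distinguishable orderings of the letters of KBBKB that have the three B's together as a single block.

3

Treat the 3 copies of B as a single block. The multiset to arrange is then {BBB, K, K}, 3 items in all.
That gives (3)!/(2!) = 3 arrangements.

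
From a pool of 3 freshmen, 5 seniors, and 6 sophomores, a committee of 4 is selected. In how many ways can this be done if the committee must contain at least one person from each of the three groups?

495

With no constraint there are C(14,4) = 1001 possible selections.
Selections missing a whole group: no freshmen → C(11,4) = 330; no seniors → C(9,4) = 126; no sophomores → C(8,4) = 70.
Add back selections omitting two groups (i.e. drawn from a single group): C(3,4) + C(5,4) + C(6,4) = 20.
By inclusion–exclusion: 1001 − 526 + 20 = 495.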